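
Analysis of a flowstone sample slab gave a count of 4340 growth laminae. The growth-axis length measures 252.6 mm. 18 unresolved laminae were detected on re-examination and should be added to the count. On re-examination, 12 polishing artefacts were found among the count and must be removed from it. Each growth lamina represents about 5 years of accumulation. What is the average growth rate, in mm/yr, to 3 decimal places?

0.012 mm/yr

Correcting the raw count gives 4340 − 12 + 18 = 4346 true growth laminae.
At 5 years per growth lamina, 4346 × 5 = 21730 years.
252.6 mm over 21730 years gives 252.6 / 21730 ≈ 0.012 mm/yr.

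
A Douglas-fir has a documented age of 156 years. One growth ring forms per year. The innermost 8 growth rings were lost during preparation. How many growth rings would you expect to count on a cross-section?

Expected growth rings over 156 years: 156.
Less the 8 uncaptured growth rings: 156 − 8 = 148.

148 growth rings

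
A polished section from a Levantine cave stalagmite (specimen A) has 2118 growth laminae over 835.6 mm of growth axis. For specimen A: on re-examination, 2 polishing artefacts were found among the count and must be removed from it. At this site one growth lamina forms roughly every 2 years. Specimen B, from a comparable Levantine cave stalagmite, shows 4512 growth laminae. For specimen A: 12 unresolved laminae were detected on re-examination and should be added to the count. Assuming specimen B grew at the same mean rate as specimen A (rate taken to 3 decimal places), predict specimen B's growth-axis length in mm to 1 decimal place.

1768.7 mm

Specimen A: adjusted count: 2118 − 2 + 12 = 2128 growth laminae.
Specimen A: multiplying by 2 years per growth lamina: 2128 × 2 = 4256 years.
A: 835.6 mm over 4256 years gives 835.6 / 4256 ≈ 0.196 mm per year.
Specimen B: multiplying by 2 years per growth lamina: 4512 × 2 = 9024 years. B's length ≈ 0.196 × 9024 = 1768.7 mm.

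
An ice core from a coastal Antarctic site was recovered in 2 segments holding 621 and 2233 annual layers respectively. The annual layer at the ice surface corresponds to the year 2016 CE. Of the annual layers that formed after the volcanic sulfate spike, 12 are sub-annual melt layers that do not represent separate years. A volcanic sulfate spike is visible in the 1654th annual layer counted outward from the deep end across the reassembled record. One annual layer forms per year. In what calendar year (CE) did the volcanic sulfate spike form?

828 CE

Total annual layers = 621 + 2233 = 2854.
2854 − 1654 = 1200 annual layers lie beyond the volcanic sulfate spike toward the ice surface.
1200 − 12 false = 1188 true annual layers after the volcanic sulfate spike.
2016 − 1188 = 828 CE.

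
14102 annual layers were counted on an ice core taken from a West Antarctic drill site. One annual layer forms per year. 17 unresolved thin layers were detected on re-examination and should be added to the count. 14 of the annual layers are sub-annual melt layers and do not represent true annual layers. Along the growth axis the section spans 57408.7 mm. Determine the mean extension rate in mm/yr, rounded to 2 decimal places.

4.07 mm/yr

After corrections the count is 14102 − 14 + 17 = 14105 annual layers.
Extension rate ≈ 57408.7 / 14105 = 4.07 mm/yr.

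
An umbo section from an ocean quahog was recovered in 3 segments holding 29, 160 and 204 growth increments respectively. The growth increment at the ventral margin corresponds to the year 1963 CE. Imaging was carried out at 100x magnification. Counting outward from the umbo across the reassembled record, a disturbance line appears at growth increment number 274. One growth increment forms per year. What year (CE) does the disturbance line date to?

Total growth increments = 29 + 160 + 204 = 393.
393 − 274 = 119 growth increments lie beyond the disturbance line toward the ventral margin.
Counting back 119 years from 1963 CE places the disturbance line in 1963 − 119 = 1844 CE.

1844 CE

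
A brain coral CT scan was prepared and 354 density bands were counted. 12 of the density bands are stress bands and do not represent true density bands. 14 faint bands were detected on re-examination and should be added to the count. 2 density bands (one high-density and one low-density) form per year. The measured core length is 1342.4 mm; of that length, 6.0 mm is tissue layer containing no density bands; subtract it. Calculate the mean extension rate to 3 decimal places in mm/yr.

7.508 mm/yr

After corrections the count is 354 − 12 + 14 = 356 density bands.
With 2 density bands per year, 356 / 2 = 178 years.
Net length = 1342.4 − 6.0 = 1336.4 mm.
Mean rate = 1336.4 mm / 178 years ≈ 7.508 mm/yr.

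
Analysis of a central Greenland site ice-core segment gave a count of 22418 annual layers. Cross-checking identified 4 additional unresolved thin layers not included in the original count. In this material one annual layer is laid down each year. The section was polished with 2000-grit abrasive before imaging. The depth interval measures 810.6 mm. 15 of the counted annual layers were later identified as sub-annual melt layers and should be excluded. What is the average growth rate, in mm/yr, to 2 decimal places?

True annual layer count = 22418 − 15 + 4 = 22407.
810.6 mm over 22407 years gives 810.6 / 22407 ≈ 0.04 mm/yr.

0.04 mm/yr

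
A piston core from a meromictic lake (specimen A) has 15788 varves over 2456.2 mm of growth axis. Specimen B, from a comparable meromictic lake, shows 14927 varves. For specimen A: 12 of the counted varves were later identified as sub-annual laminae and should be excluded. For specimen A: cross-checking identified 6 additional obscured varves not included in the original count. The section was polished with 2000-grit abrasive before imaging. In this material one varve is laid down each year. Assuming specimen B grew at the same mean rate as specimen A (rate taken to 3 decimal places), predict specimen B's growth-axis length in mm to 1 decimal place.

Specimen A: after corrections the count is 15788 − 12 + 6 = 15782 varves.
A: 2456.2 mm over 15782 years gives 2456.2 / 15782 ≈ 0.156 mm/yr.
Length of B = 0.156 × 14927 = 2328.6 mm.

2328.6 mm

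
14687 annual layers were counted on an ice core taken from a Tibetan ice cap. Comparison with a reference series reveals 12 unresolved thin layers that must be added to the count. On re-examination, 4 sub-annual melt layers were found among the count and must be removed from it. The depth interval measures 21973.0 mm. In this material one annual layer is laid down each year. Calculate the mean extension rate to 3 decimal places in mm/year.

1.495 mm/year

Correcting the raw count gives 14687 − 4 + 12 = 14695 true annual layers.
Extension rate ≈ 21973.0 / 14695 = 1.495 mm/year.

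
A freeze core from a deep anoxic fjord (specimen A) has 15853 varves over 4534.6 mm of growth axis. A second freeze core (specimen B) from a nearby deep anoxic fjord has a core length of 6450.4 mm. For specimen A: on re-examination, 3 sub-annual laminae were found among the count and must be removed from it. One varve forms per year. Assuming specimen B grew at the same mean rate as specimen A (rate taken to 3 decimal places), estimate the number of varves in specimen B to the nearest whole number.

22554 varves

Specimen A: correcting the raw count gives 15853 − 3 = 15850 true varves.
A: Extension rate ≈ 4534.6 / 15850 = 0.286 mm/year.
B spans 6450.4 / 0.286 = 22553.85 years ≈ 22554 varves.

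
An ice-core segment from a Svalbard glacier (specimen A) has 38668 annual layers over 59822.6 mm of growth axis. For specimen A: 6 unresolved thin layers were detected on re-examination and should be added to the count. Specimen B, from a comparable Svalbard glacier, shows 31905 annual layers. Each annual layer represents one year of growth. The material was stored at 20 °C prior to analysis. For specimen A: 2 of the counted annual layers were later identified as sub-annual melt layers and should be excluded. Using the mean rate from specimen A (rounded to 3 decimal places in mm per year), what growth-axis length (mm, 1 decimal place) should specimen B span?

49357.0 mm

Specimen A: true annual layer count = 38668 − 2 + 6 = 38672.
A: Mean rate = 59822.6 mm / 38672 years ≈ 1.547 mm/yr.
Length of B = 1.547 × 31905 = 49357.0 mm.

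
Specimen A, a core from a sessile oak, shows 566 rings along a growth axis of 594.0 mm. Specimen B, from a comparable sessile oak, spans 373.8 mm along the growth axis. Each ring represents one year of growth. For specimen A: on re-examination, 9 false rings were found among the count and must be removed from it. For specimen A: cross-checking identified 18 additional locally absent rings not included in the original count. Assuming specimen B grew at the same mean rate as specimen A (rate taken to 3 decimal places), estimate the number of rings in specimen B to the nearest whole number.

362 rings

Specimen A: true ring count = 566 − 9 + 18 = 575.
A: 594.0 mm over 575 years gives 594.0 / 575 ≈ 1.033 mm/year.
Specimen B: 373.8 mm / 1.033 mm per year = 361.86 years ≈ 362 rings.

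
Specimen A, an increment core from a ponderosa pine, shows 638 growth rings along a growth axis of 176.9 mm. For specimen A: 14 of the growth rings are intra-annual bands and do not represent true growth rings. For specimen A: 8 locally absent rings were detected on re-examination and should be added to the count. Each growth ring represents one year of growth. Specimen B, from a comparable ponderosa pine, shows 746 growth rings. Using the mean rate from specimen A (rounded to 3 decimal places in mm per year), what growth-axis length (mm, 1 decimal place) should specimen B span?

Specimen A: true growth ring count = 638 − 14 + 8 = 632.
A: Extension rate ≈ 176.9 / 632 = 0.280 mm/yr.
For B, 0.280 mm/year × 746 years = 208.9 mm.

208.9 mm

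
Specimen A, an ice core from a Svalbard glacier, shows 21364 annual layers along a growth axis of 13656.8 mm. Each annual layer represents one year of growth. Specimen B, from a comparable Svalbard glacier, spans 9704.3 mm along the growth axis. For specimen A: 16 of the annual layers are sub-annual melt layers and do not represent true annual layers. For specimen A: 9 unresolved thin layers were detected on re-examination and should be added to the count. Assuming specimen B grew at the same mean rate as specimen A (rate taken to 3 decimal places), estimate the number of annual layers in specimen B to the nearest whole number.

Specimen A: after corrections the count is 21364 − 16 + 9 = 21357 annual layers.
A: 13656.8 mm over 21357 years gives 13656.8 / 21357 ≈ 0.639 mm per year.
Specimen B: 9704.3 mm / 0.639 mm per year = 15186.70 years ≈ 15187 annual layers.

15187 annual layers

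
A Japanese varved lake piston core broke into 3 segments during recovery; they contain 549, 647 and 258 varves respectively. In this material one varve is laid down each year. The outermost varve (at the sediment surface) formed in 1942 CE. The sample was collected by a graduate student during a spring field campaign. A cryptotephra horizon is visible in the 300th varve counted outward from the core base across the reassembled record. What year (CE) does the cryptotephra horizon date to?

Total varves = 549 + 647 + 258 = 1454.
Between varve 300 and the sediment surface there are 1454 − 300 = 1154 varves.
The varve at the sediment surface is 1942 CE, so the cryptotephra horizon dates to 1942 − 1154 = 788 CE.

788 CE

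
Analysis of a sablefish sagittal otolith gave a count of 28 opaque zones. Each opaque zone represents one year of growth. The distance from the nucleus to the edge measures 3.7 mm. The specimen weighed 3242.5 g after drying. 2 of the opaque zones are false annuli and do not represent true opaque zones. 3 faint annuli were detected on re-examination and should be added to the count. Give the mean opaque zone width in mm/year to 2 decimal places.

Adjusted count: 28 − 2 + 3 = 29 opaque zones.
Extension rate ≈ 3.7 / 29 = 0.13 mm/year.

0.13 mm/year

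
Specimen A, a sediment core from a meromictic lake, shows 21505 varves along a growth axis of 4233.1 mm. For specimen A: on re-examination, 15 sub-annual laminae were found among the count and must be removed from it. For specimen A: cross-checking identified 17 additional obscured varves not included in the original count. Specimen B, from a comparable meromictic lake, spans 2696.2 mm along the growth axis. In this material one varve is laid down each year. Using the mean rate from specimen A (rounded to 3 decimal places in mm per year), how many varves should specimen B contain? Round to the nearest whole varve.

13686 varves

Specimen A: true varve count = 21505 − 15 + 17 = 21507.
A: Extension rate ≈ 4233.1 / 21507 = 0.197 mm per year.
Specimen B: 2696.2 mm / 0.197 mm per year = 13686.29 years ≈ 13686 varves.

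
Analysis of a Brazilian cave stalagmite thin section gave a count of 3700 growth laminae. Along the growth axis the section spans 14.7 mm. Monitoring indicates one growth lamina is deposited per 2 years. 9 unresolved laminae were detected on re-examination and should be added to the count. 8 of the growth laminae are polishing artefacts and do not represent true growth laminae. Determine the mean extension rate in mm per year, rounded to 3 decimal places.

0.002 mm per year

Adjusted count: 3700 − 8 + 9 = 3701 growth laminae.
3701 growth laminae at 2 years each span 3701 × 2 = 7402 years.
Mean rate = 14.7 mm / 7402 years ≈ 0.002 mm per year.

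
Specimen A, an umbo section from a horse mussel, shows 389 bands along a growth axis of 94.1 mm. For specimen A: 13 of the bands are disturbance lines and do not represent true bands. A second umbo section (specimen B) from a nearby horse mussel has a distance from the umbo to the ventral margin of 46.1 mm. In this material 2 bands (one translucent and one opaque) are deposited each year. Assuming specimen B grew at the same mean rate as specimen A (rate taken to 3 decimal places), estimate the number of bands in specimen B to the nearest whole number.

Specimen A: true band count = 389 − 13 = 376.
Specimen A: dividing by 2 bands per year: 376 / 2 = 188 years.
A: Mean rate = 94.1 mm / 188 years ≈ 0.501 mm/year.
B spans 46.1 / 0.501 = 92.02 years; at 2 bands per year that is 92.02 × 2 ≈ 184 bands.

184 bands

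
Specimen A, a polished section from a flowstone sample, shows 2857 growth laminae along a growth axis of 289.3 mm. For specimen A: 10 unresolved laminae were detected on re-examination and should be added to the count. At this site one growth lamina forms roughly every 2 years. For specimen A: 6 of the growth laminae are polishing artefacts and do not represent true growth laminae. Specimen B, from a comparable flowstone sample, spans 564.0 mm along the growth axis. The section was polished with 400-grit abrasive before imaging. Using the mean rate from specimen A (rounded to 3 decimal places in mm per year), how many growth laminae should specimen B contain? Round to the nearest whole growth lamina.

Specimen A: true growth lamina count = 2857 − 6 + 10 = 2861.
Specimen A: 2861 growth laminae at 2 years each span 2861 × 2 = 5722 years.
A: Mean rate = 289.3 mm / 5722 years ≈ 0.051 mm per year.
For B, 564.0 / 0.051 = 11058.82 years; at 2 years per growth lamina that is 11058.82 / 2 ≈ 5529 growth laminae.

5529 growth laminae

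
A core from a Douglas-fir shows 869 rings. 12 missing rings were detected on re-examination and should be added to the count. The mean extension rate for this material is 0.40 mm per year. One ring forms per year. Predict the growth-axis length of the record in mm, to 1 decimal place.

After corrections the count is 869 + 12 = 881 rings.
881 years at 0.40 mm/year gives 0.40 × 881 = 352.4 mm.

352.4 mm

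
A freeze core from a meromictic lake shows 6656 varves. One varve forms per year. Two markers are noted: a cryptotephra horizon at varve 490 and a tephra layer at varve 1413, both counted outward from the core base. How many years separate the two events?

The two markers are separated by 1413 − 490 = 923 varves.
That is 923 years at one varve per year.

923 years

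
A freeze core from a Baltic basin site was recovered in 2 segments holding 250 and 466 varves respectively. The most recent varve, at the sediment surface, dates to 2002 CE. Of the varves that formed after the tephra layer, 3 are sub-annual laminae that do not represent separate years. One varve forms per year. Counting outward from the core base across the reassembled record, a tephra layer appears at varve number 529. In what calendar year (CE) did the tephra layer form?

1818 CE

Total varves = 250 + 466 = 716.
716 − 529 = 187 varves lie beyond the tephra layer toward the sediment surface.
Removing the 3 false varves leaves 187 − 3 = 184 true varves beyond the tephra layer.
The varve at the sediment surface is 2002 CE, so the tephra layer dates to 2002 − 184 = 1818 CE.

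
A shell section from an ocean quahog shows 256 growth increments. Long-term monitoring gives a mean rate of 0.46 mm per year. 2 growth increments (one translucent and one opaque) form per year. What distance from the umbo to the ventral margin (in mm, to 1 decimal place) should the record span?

Dividing by 2 growth increments per year: 256 / 2 = 128 years.
128 years at 0.46 mm/year gives 0.46 × 128 = 58.9 mm.

58.9 mm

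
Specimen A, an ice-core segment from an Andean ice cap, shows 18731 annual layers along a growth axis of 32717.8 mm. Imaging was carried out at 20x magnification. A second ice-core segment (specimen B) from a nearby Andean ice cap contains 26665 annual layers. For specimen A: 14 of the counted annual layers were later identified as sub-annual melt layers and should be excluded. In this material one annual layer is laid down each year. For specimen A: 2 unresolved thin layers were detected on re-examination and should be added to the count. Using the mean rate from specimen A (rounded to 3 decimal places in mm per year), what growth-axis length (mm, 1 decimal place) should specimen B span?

Specimen A: true annual layer count = 18731 − 14 + 2 = 18719.
A: Mean rate = 32717.8 mm / 18719 years ≈ 1.748 mm/year.
For B, 1.748 mm/year × 26665 years = 46610.4 mm.

46610.4 mm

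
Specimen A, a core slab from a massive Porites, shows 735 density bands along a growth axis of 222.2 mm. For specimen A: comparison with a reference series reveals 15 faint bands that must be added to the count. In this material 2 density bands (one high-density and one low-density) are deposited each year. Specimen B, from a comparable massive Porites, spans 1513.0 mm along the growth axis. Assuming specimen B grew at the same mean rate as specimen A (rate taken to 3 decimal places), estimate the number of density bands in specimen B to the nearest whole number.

Specimen A: true density band count = 735 + 15 = 750.
Specimen A: with 2 density bands per year, 750 / 2 = 375 years.
A: 222.2 mm over 375 years gives 222.2 / 375 ≈ 0.593 mm per year.
For B, 1513.0 / 0.593 = 2551.43 years; at 2 density bands per year that is 2551.43 × 2 ≈ 5103 density bands.

5103 density bands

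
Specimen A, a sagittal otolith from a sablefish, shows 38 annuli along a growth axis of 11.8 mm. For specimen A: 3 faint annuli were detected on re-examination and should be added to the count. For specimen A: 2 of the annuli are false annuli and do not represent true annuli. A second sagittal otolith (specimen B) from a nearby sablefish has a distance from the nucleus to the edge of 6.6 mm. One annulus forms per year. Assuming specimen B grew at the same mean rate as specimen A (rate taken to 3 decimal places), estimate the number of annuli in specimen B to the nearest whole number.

22 annuli

Specimen A: after corrections the count is 38 − 2 + 3 = 39 annuli.
A: Mean rate = 11.8 mm / 39 years ≈ 0.303 mm/yr.
For B, 6.6 / 0.303 = 21.78 years ≈ 22 annuli.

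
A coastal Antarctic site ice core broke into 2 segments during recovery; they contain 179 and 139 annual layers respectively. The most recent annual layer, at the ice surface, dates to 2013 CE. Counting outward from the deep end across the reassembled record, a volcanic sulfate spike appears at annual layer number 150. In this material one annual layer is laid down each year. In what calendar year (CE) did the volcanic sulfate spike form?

Total annual layers = 179 + 139 = 318.
The volcanic sulfate spike sits at annual layer 150 from the deep end, so 318 − 150 = 168 annual layers formed after it.
Counting back 168 years from 2013 CE places the volcanic sulfate spike in 2013 − 168 = 1845 CE.

1845 CE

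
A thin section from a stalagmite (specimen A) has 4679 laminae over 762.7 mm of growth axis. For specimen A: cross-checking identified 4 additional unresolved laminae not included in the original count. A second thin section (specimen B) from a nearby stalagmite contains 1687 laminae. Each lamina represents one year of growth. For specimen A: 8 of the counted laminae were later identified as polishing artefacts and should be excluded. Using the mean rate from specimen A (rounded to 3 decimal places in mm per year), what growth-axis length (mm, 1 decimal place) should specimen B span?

275.0 mm

Specimen A: adjusted count: 4679 − 8 + 4 = 4675 laminae.
A: Extension rate ≈ 762.7 / 4675 = 0.163 mm per year.
Length of B = 0.163 × 1687 = 275.0 mm.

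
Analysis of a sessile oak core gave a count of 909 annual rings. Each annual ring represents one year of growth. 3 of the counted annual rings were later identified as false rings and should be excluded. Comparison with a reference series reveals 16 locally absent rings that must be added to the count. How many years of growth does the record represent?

922 years

Adjusted count: 909 − 3 + 16 = 922 annual rings.
One annual ring per year makes the duration 922 years.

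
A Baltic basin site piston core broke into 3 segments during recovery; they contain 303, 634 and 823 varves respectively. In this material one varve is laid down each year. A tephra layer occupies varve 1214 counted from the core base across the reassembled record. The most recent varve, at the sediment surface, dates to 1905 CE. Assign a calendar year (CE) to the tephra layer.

1359 CE

Total varves = 303 + 634 + 823 = 1760.
The tephra layer sits at varve 1214 from the core base, so 1760 − 1214 = 546 varves formed after it.
The varve at the sediment surface is 1905 CE, so the tephra layer dates to 1905 − 546 = 1359 CE.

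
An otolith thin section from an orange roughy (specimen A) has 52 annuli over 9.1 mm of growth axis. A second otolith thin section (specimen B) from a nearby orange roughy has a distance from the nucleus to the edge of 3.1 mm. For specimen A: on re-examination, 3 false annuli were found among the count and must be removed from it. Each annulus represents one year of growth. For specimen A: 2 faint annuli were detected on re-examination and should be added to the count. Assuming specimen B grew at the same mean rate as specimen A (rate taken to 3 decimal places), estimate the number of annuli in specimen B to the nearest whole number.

17 annuli

Specimen A: after corrections the count is 52 − 3 + 2 = 51 annuli.
A: Extension rate ≈ 9.1 / 51 = 0.178 mm/yr.
Specimen B: 3.1 mm / 0.178 mm per year = 17.42 years ≈ 17 annuli.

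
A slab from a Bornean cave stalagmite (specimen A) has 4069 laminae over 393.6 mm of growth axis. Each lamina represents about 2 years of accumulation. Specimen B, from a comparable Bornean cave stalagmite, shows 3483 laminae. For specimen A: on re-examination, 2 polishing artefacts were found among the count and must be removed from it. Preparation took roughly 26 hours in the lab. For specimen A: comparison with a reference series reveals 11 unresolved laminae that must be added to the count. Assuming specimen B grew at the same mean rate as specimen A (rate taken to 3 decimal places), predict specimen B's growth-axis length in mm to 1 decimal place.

334.4 mm

Specimen A: correcting the raw count gives 4069 − 2 + 11 = 4078 true laminae.
Specimen A: 4078 laminae at 2 years each span 4078 × 2 = 8156 years.
A: Mean rate = 393.6 mm / 8156 years ≈ 0.048 mm/year.
Specimen B: at 2 years per lamina, 3483 × 2 = 6966 years. Length of B = 0.048 × 6966 = 334.4 mm.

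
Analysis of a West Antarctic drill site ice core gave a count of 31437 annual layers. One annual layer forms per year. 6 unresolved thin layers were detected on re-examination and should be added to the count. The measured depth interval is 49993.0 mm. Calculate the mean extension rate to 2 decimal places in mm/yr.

1.59 mm/yr

After corrections the count is 31437 + 6 = 31443 annual layers.
Extension rate ≈ 49993.0 / 31443 = 1.59 mm/yr.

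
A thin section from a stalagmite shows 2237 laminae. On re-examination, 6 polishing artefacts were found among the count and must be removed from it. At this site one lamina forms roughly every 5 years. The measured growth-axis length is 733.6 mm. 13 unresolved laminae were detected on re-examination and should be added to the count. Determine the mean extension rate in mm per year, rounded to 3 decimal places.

True lamina count = 2237 − 6 + 13 = 2244.
2244 laminae at 5 years each span 2244 × 5 = 11220 years.
Mean rate = 733.6 mm / 11220 years ≈ 0.065 mm per year.

0.065 mm per year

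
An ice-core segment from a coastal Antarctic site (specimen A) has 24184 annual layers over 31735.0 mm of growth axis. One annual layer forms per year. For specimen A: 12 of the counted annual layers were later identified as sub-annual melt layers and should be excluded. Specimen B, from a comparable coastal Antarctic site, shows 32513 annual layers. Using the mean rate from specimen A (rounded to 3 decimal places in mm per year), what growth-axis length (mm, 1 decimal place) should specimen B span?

42689.6 mm

Specimen A: after corrections the count is 24184 − 12 = 24172 annual layers.
A: 31735.0 mm over 24172 years gives 31735.0 / 24172 ≈ 1.313 mm/year.
B's length ≈ 1.313 × 32513 = 42689.6 mm.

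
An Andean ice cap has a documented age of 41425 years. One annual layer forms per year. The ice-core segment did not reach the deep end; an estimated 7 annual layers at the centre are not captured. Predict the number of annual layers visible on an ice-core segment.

One annual layer per year gives 41425 annual layers over 41425 years.
Less the 7 uncaptured annual layers: 41425 − 7 = 41418.

41418 annual layers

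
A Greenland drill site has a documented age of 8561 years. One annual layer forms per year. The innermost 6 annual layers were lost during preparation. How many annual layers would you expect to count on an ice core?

Expected annual layers over 8561 years: 8561.
Subtracting the 6 annual layers not captured gives 8561 − 6 = 8555 annual layers in the record.

8555 annual layers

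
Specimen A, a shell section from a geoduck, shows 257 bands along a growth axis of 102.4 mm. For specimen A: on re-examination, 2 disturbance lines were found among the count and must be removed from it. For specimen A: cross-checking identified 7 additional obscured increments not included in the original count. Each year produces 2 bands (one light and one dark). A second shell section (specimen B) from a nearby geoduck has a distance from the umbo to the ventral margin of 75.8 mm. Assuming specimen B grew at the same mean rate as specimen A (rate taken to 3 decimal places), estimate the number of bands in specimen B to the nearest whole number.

Specimen A: true band count = 257 − 2 + 7 = 262.
Specimen A: dividing by 2 bands per year: 262 / 2 = 131 years.
A: Mean rate = 102.4 mm / 131 years ≈ 0.782 mm per year.
B spans 75.8 / 0.782 = 96.93 years; at 2 bands per year that is 96.93 × 2 ≈ 194 bands.

194 bands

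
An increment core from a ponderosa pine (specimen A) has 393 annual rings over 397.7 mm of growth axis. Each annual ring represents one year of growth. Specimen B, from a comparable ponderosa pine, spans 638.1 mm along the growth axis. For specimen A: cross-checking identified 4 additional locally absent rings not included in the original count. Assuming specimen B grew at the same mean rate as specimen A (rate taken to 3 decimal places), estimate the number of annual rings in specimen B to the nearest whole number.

Specimen A: after corrections the count is 393 + 4 = 397 annual rings.
A: 397.7 mm over 397 years gives 397.7 / 397 ≈ 1.002 mm per year.
Specimen B: 638.1 mm / 1.002 mm per year = 636.83 years ≈ 637 annual rings.

637 annual rings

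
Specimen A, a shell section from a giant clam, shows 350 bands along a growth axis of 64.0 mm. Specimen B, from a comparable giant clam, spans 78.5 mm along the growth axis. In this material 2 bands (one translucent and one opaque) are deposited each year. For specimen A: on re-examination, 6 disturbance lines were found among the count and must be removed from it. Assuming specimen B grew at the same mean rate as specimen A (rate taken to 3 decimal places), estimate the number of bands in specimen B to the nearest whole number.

Specimen A: adjusted count: 350 − 6 = 344 bands.
Specimen A: with 2 bands per year, 344 / 2 = 172 years.
A: 64.0 mm over 172 years gives 64.0 / 172 ≈ 0.372 mm/year.
B spans 78.5 / 0.372 = 211.02 years; at 2 bands per year that is 211.02 × 2 ≈ 422 bands.

422 bands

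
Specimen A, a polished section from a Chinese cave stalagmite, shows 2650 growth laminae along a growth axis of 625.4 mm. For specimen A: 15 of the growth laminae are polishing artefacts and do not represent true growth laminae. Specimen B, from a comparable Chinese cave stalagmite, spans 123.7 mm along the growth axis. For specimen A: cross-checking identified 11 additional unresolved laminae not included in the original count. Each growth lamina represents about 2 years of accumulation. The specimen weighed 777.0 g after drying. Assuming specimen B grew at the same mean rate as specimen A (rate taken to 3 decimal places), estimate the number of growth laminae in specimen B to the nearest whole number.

524 growth laminae

Specimen A: adjusted count: 2650 − 15 + 11 = 2646 growth laminae.
Specimen A: at 2 years per growth lamina, 2646 × 2 = 5292 years.
A: Extension rate ≈ 625.4 / 5292 = 0.118 mm per year.
Specimen B: 123.7 mm / 0.118 mm per year = 1048.31 years; at 2 years per growth lamina that is 1048.31 / 2 ≈ 524 growth laminae.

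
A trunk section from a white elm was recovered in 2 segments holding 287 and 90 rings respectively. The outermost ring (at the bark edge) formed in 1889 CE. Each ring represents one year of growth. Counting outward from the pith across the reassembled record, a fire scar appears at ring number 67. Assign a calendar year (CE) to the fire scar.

1579 CE

Total rings = 287 + 90 = 377.
The fire scar sits at ring 67 from the pith, so 377 − 67 = 310 rings formed after it.
The ring at the bark edge is 1889 CE, so the fire scar dates to 1889 − 310 = 1579 CE.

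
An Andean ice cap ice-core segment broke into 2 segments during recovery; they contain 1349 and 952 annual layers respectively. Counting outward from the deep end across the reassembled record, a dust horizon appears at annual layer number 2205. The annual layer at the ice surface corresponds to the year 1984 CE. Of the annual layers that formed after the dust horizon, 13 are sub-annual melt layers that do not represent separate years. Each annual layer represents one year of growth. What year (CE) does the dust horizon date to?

Total annual layers = 1349 + 952 = 2301.
Between annual layer 2205 and the ice surface there are 2301 − 2205 = 96 annual layers.
96 − 13 false = 83 true annual layers after the dust horizon.
Counting back 83 years from 1984 CE places the dust horizon in 1984 − 83 = 1901 CE.

1901 CE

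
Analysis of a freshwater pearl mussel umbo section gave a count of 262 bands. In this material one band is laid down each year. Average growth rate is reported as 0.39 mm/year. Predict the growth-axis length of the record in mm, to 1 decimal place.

102.2 mm

262 years of growth are recorded.
Length ≈ 0.39 × 262 = 102.2 mm.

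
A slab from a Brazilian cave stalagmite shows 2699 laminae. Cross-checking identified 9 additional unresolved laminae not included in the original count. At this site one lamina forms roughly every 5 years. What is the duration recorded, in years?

13540 yr

After corrections the count is 2699 + 9 = 2708 laminae.
At 5 years per lamina, 2708 × 5 = 13540 years.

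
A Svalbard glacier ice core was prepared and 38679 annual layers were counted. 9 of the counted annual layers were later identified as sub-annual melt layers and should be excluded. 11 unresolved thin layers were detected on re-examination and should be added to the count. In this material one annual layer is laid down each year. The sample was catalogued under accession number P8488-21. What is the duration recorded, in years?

True annual layer count = 38679 − 9 + 11 = 38681.
At one annual layer per year, that is 38681 years.

38681 years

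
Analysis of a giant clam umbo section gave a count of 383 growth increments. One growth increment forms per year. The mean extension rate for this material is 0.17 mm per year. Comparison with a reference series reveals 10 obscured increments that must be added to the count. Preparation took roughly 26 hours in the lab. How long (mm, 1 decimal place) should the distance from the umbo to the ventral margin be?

True growth increment count = 383 + 10 = 393.
393 years at 0.17 mm/year gives 0.17 × 393 = 66.8 mm.

66.8 mm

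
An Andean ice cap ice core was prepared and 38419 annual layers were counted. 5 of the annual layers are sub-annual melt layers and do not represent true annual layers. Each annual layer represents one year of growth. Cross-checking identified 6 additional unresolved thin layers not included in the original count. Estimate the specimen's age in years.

Adjusted count: 38419 − 5 + 6 = 38420 annual layers.
One annual layer per year makes the duration 38420 years.

38420 years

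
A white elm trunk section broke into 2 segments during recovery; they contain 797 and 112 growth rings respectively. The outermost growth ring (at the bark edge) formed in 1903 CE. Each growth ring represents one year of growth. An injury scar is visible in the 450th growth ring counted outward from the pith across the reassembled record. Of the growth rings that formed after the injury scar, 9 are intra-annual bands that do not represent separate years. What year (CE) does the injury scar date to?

Total growth rings = 797 + 112 = 909.
Between growth ring 450 and the bark edge there are 909 − 450 = 459 growth rings.
Removing the 9 false growth rings leaves 459 − 9 = 450 true growth rings beyond the injury scar.
1903 − 450 = 1453 CE.

1453 CE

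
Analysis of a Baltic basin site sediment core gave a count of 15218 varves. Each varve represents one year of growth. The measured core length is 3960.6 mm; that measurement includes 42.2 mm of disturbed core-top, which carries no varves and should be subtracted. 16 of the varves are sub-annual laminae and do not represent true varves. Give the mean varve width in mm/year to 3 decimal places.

0.258 mm/year

Correcting the raw count gives 15218 − 16 = 15202 true varves.
Removing the 42.2 mm offcut leaves 3960.6 − 42.2 = 3918.4 mm.
3918.4 mm over 15202 years gives 3918.4 / 15202 ≈ 0.258 mm/year.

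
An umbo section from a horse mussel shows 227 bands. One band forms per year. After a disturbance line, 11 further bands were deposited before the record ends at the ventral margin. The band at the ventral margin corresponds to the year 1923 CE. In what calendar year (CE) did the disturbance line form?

1912 CE

There are 11 bands younger than the disturbance line.
1923 − 11 = 1912 CE.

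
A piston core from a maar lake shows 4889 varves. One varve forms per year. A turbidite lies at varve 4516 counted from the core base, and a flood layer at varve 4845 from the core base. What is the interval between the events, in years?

The two markers are separated by 4845 − 4516 = 329 varves.
At one varve per year, 329 years elapsed between them.

329 years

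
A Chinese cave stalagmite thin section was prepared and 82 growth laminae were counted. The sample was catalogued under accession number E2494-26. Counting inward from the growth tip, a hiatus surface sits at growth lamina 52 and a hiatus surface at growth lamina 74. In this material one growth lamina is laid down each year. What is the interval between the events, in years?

22 yr

Separation: 74 − 52 = 22 growth laminae.
One growth lamina per year makes the interval 22 years.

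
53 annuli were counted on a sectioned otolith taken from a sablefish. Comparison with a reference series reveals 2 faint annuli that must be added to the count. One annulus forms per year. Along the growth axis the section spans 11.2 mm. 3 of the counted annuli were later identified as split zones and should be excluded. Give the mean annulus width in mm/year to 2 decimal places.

0.22 mm/year

Correcting the raw count gives 53 − 3 + 2 = 52 true annuli.
Mean rate = 11.2 mm / 52 years ≈ 0.22 mm/year.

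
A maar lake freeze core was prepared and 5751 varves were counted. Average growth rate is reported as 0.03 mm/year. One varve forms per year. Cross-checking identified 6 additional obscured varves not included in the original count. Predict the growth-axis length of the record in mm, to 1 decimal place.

After corrections the count is 5751 + 6 = 5757 varves.
Length ≈ 0.03 × 5757 = 172.7 mm.

172.7 mm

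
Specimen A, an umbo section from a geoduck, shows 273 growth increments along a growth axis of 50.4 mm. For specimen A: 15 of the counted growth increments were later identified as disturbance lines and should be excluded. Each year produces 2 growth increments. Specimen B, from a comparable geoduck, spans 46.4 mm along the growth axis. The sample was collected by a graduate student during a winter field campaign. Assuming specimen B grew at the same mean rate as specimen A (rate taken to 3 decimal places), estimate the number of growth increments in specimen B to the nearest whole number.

Specimen A: correcting the raw count gives 273 − 15 = 258 true growth increments.
Specimen A: dividing by 2 growth increments per year: 258 / 2 = 129 years.
A: 50.4 mm over 129 years gives 50.4 / 129 ≈ 0.391 mm per year.
For B, 46.4 / 0.391 = 118.67 years; at 2 growth increments per year that is 118.67 × 2 ≈ 237 growth increments.

237 growth increments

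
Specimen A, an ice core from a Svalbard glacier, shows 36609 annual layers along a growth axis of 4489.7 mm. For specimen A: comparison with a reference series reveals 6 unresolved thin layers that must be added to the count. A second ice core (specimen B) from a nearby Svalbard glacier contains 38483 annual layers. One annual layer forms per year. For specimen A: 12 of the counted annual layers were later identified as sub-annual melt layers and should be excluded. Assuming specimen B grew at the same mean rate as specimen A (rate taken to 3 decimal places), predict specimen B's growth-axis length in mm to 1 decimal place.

4733.4 mm

Specimen A: adjusted count: 36609 − 12 + 6 = 36603 annual layers.
A: Extension rate ≈ 4489.7 / 36603 = 0.123 mm per year.
B's length ≈ 0.123 × 38483 = 4733.4 mm.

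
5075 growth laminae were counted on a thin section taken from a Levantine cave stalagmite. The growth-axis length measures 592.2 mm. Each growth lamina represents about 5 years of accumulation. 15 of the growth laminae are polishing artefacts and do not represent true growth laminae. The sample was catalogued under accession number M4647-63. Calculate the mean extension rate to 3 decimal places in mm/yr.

True growth lamina count = 5075 − 15 = 5060.
Multiplying by 5 years per growth lamina: 5060 × 5 = 25300 years.
Extension rate ≈ 592.2 / 25300 = 0.023 mm/yr.

0.023 mm/yr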